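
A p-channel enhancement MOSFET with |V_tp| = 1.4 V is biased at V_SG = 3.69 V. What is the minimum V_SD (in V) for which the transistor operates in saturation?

The boundary between triode and saturation is V_SD = V_SG − |V_tp| = V_ov.
V_ov = 3.69 − 1.4 = 2.29 V.

V_SD,sat = 2.29 V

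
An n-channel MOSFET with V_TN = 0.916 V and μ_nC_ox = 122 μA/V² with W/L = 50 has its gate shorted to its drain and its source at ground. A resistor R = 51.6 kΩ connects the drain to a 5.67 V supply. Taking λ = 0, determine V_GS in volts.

With gate tied to drain, V_GS = V_DS ≥ V_GS − V_TN, so the device is in saturation.
k_n = μ_nC_ox · (W/L) = 6.1 mA/V².
KCL at the drain: ½ k_n (V_GS − V_TN)² = (V_DD − V_GS)/R.
Let x = V_GS − 0.916. Then 157 x² + x − 4.754 = 0, giving x = 0.171 V (positive root), so V_GS = 1.09 V.
I_D = (V_DD − V_GS)/R = (5.67 − 1.09) / 51.6 = 0.0888 mA.

V_GS = 1.09 V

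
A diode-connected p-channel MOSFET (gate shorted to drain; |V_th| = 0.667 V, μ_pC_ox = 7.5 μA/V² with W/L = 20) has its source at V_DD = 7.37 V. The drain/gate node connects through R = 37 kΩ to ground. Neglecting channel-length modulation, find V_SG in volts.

With gate tied to drain, V_SG = V_SD ≥ V_SG − |V_th|, so the device is in saturation.
k_p = μ_pC_ox · (W/L) = 0.15 mA/V².
KCL at the drain: ½ k_p (V_SG − |V_th|)² = (V_DD − V_SG)/R.
Let x = V_SG − 0.667. Then 2.77 x² + x − 6.703 = 0, giving x = 1.38 V (positive root), so V_SG = 2.05 V.
I_D = (V_DD − V_SG)/R = (7.37 − 2.05) / 37 = 0.144 mA.

V_SG = 2.05 V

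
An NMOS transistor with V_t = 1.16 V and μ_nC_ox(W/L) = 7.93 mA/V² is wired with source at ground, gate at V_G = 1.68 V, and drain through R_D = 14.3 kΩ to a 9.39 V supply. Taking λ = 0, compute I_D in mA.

V_GS = V_G = 1.68 V, so V_ov = 1.68 − 1.16 = 0.52 V.
Assume saturation: I_D = ½ k_n V_ov² = 0.5 × 7.93 × 0.52² = 1.07 mA, giving V_DS = V_DD − I_D R_D = 9.39 − 1.07 × 14.3 = -5.94 V.
But -5.94 V < V_ov = 0.52 V, so the device is actually in triode.
In triode I_D = k_n[V_ov V_DS − ½ V_DS²] and I_D = (V_DD − V_DS)/R_D. Equating: 56.7 V_DS² − 59.97 V_DS + 9.39 = 0, giving V_DS = 0.191 V (the root below V_ov).
I_D = (9.39 − 0.191) / 14.3 = 0.643 mA.

I_D = 0.643 mA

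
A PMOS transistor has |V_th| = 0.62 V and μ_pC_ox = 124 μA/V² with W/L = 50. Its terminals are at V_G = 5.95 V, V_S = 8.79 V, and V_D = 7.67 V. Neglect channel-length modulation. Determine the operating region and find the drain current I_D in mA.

Triode; I_D = 11.5 mA

V_SG = V_S − V_G = 8.79 − 5.95 = 2.84 V; V_SD = V_S − V_D = 8.79 − 7.67 = 1.12 V.
k_p = μ_pC_ox · (W/L) = 6.2 mA/V².
V_ov = V_SG − |V_th| = 2.84 − 0.62 = 2.22 V.
Since V_SD = 1.12 V < V_ov = 2.22 V, the device is in the triode region.
I_D = k_p [V_ov · V_SD − ½ V_SD²] = 6.2 × [2.22 × 1.12 − 0.5 × 1.12²] = 11.5 mA.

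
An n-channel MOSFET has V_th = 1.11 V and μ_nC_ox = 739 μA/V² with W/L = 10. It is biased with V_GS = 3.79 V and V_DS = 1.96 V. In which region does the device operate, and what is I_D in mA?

Triode; I_D = 24.6 mA

k_n = μ_nC_ox · (W/L) = 7.39 mA/V².
V_ov = V_GS − V_th = 3.79 − 1.11 = 2.68 V.
Since V_DS = 1.96 V < V_ov = 2.68 V, the device is in the triode region.
I_D = k_n [V_ov · V_DS − ½ V_DS²] = 7.39 × [2.68 × 1.96 − 0.5 × 1.96²] = 24.6 mA.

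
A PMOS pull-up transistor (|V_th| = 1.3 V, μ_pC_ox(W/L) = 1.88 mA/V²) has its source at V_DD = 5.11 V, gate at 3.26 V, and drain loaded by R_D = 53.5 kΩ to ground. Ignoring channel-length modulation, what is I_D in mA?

I_D = 0.0937 mA

V_SG = V_DD − V_G = 5.11 − 3.26 = 1.85 V, so V_ov = 1.85 − 1.3 = 0.55 V.
Assume saturation: I_D = ½ k_p V_ov² = 0.5 × 1.88 × 0.55² = 0.284 mA, giving V_SD = V_DD − I_D R_D = 5.11 − 0.284 × 53.5 = -10.1 V.
But -10.1 V < V_ov = 0.55 V, so the device is actually in triode.
In triode I_D = k_p[V_ov V_SD − ½ V_SD²] and I_D = (V_DD − V_SD)/R_D. Equating: 50.3 V_SD² − 56.32 V_SD + 5.11 = 0, giving V_SD = 0.0996 V (the root below V_ov).
I_D = (5.11 − 0.0996) / 53.5 = 0.0937 mA.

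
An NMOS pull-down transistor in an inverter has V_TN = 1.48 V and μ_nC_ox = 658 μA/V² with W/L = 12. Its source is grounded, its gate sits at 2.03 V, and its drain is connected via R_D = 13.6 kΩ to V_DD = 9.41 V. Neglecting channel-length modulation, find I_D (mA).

I_D = 0.678 mA

V_GS = V_G = 2.03 V, so V_ov = 2.03 − 1.48 = 0.55 V.
k_n = μ_nC_ox · (W/L) = 7.896 mA/V².
Assume saturation: I_D = ½ k_n V_ov² = 0.5 × 7.896 × 0.55² = 1.19 mA, giving V_DS = V_DD − I_D R_D = 9.41 − 1.19 × 13.6 = -6.83 V.
But -6.83 V < V_ov = 0.55 V, so the device is actually in triode.
In triode I_D = k_n[V_ov V_DS − ½ V_DS²] and I_D = (V_DD − V_DS)/R_D. Equating: 53.7 V_DS² − 60.06 V_DS + 9.41 = 0, giving V_DS = 0.188 V (the root below V_ov).
I_D = (9.41 − 0.188) / 13.6 = 0.678 mA.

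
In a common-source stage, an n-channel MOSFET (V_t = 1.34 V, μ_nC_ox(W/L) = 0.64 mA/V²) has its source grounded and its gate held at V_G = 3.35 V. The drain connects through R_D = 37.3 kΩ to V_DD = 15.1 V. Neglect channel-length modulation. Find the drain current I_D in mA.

V_GS = V_G = 3.35 V, so V_ov = 3.35 − 1.34 = 2.01 V.
Assume saturation: I_D = ½ k_n V_ov² = 0.5 × 0.64 × 2.01² = 1.29 mA, giving V_DS = V_DD − I_D R_D = 15.1 − 1.29 × 37.3 = -33.1 V.
But -33.1 V < V_ov = 2.01 V, so the device is actually in triode.
In triode I_D = k_n[V_ov V_DS − ½ V_DS²] and I_D = (V_DD − V_DS)/R_D. Equating: 11.9 V_DS² − 48.98 V_DS + 15.1 = 0, giving V_DS = 0.336 V (the root below V_ov).
I_D = (15.1 − 0.336) / 37.3 = 0.396 mA.

I_D = 0.396 mA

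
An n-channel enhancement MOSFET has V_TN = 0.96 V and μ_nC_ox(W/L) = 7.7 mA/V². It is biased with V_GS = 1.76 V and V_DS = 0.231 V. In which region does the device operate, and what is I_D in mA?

V_ov = V_GS − V_TN = 1.76 − 0.96 = 0.8 V.
Since V_DS = 0.231 V < V_ov = 0.8 V, the device is in the triode region.
I_D = k_n [V_ov · V_DS − ½ V_DS²] = 7.7 × [0.8 × 0.231 − 0.5 × 0.231²] = 1.22 mA.

Triode; I_D = 1.22 mA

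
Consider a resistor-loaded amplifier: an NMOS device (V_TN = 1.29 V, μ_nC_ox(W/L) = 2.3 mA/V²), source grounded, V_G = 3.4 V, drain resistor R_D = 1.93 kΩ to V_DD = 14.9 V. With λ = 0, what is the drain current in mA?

V_GS = V_G = 3.4 V, so V_ov = 3.4 − 1.29 = 2.11 V.
Assume saturation: I_D = ½ k_n V_ov² = 0.5 × 2.3 × 2.11² = 5.12 mA, giving V_DS = V_DD − I_D R_D = 14.9 − 5.12 × 1.93 = 5.02 V.
V_DS = 5.02 V ≥ V_ov = 2.11 V, confirming saturation.

I_D = 5.12 mA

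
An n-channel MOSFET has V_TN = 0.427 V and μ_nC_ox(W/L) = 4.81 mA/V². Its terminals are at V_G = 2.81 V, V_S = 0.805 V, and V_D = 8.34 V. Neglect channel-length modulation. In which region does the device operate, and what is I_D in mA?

V_GS = V_G − V_S = 2.81 − 0.805 = 2 V; V_DS = V_D − V_S = 8.34 − 0.805 = 7.54 V.
V_ov = V_GS − V_TN = 2 − 0.427 = 1.58 V.
Since V_DS = 7.54 V ≥ V_ov = 1.58 V, the device is in saturation.
I_D = ½ k_n V_ov² = 0.5 × 4.81 × 1.58² = 5.99 mA.

Saturation; I_D = 5.99 mA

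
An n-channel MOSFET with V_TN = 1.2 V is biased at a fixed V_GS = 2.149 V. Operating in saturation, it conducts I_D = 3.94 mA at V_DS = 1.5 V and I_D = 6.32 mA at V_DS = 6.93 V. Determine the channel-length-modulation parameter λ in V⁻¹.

λ = 0.134 V⁻¹

With V_GS fixed, I_D ∝ (1 + λ V_DS) in saturation, so I_D2/I_D1 = (1 + λ V_DS2)/(1 + λ V_DS1).
6.32/3.94 = 1.604 = (1 + 6.93 λ)/(1 + 1.5 λ).
Solving: λ (I_D1 V_DS2 − I_D2 V_DS1) = I_D2 − I_D1, so λ = (6.32 − 3.94) / (3.94 × 6.93 − 6.32 × 1.5) = 2.38 / 17.8 = 0.134 V⁻¹.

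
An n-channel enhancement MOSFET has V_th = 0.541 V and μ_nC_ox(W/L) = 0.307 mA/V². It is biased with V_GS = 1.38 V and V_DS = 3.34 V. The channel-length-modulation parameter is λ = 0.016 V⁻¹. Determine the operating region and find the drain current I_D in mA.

V_ov = V_GS − V_th = 1.38 − 0.541 = 0.839 V.
Since V_DS = 3.34 V ≥ V_ov = 0.839 V, the device is in saturation.
I_D = ½ k_n V_ov² (1 + λ V_DS) = 0.5 × 0.307 × 0.839² × (1 + 0.016 × 3.34) = 0.114 mA.

Saturation; I_D = 0.114 mA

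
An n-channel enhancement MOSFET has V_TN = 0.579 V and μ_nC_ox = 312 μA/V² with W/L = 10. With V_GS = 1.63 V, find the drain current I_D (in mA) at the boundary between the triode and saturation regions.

At the boundary V_DS = V_ov = V_GS − V_TN = 1.63 − 0.579 = 1.05 V.
k_n = μ_nC_ox · (W/L) = 3.12 mA/V².
I_D = ½ k_n V_ov² = 0.5 × 3.12 × 1.05² = 1.72 mA.

I_D = 1.72 mA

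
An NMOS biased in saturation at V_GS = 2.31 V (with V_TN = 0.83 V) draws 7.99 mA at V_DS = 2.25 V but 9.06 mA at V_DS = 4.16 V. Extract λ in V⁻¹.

λ = 0.0832 V⁻¹

With V_GS fixed, I_D ∝ (1 + λ V_DS) in saturation, so I_D2/I_D1 = (1 + λ V_DS2)/(1 + λ V_DS1).
9.06/7.99 = 1.134 = (1 + 4.16 λ)/(1 + 2.25 λ).
Solving: λ (I_D1 V_DS2 − I_D2 V_DS1) = I_D2 − I_D1, so λ = (9.06 − 7.99) / (7.99 × 4.16 − 9.06 × 2.25) = 1.07 / 12.9 = 0.0832 V⁻¹.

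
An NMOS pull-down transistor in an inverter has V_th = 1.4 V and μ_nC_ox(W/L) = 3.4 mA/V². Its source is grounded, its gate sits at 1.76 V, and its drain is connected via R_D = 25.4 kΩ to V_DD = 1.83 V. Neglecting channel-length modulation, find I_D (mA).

V_GS = V_G = 1.76 V, so V_ov = 1.76 − 1.4 = 0.36 V.
Assume saturation: I_D = ½ k_n V_ov² = 0.5 × 3.4 × 0.36² = 0.22 mA, giving V_DS = V_DD − I_D R_D = 1.83 − 0.22 × 25.4 = -3.77 V.
But -3.77 V < V_ov = 0.36 V, so the device is actually in triode.
In triode I_D = k_n[V_ov V_DS − ½ V_DS²] and I_D = (V_DD − V_DS)/R_D. Equating: 43.2 V_DS² − 32.09 V_DS + 1.83 = 0, giving V_DS = 0.0622 V (the root below V_ov).
I_D = (1.83 − 0.0622) / 25.4 = 0.0696 mA.

I_D = 0.0696 mA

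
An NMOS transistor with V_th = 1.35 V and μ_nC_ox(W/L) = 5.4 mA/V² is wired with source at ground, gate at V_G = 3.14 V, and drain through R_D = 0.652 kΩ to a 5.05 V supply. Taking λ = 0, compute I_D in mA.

V_GS = V_G = 3.14 V, so V_ov = 3.14 − 1.35 = 1.79 V.
Assume saturation: I_D = ½ k_n V_ov² = 0.5 × 5.4 × 1.79² = 8.65 mA, giving V_DS = V_DD − I_D R_D = 5.05 − 8.65 × 0.652 = -0.59 V.
But -0.59 V < V_ov = 1.79 V, so the device is actually in triode.
In triode I_D = k_n[V_ov V_DS − ½ V_DS²] and I_D = (V_DD − V_DS)/R_D. Equating: 1.76 V_DS² − 7.302 V_DS + 5.05 = 0, giving V_DS = 0.877 V (the root below V_ov).
I_D = (5.05 − 0.877) / 0.652 = 6.4 mA.

I_D = 6.40 mA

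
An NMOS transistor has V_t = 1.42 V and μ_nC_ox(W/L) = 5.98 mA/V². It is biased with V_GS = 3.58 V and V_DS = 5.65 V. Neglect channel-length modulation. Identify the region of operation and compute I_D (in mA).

V_ov = V_GS − V_t = 3.58 − 1.42 = 2.16 V.
Since V_DS = 5.65 V ≥ V_ov = 2.16 V, the device is in saturation.
I_D = ½ k_n V_ov² = 0.5 × 5.98 × 2.16² = 14 mA.

Saturation; I_D = 14.0 mA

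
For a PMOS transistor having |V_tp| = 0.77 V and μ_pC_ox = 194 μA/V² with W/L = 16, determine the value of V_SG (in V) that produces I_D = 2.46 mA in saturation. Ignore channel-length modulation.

k_p = μ_pC_ox · (W/L) = 3.104 mA/V².
In saturation I_D = ½ k_p (V_SG − |V_tp|)², so V_SG − |V_tp| = √(2 I_D / k_p) = √(2 × 2.46 / 3.104) = 1.26 V.
V_SG = 0.77 + 1.26 = 2.03 V.

V_SG = 2.03 V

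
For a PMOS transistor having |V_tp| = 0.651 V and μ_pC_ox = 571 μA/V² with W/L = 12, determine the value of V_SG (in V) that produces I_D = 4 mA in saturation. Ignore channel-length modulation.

k_p = μ_pC_ox · (W/L) = 6.852 mA/V².
In saturation I_D = ½ k_p (V_SG − |V_tp|)², so V_SG − |V_tp| = √(2 I_D / k_p) = √(2 × 4 / 6.852) = 1.08 V.
V_SG = 0.651 + 1.08 = 1.73 V.

V_SG = 1.73 V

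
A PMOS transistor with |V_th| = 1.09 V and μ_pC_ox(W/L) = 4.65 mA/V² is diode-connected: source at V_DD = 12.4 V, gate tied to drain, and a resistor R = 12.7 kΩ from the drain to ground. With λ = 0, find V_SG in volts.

With gate tied to drain, V_SG = V_SD ≥ V_SG − |V_th|, so the device is in saturation.
KCL at the drain: ½ k_p (V_SG − |V_th|)² = (V_DD − V_SG)/R.
Let x = V_SG − 1.09. Then 29.5 x² + x − 11.31 = 0, giving x = 0.602 V (positive root), so V_SG = 1.69 V.
I_D = (V_DD − V_SG)/R = (12.4 − 1.69) / 12.7 = 0.843 mA.

V_SG = 1.69 V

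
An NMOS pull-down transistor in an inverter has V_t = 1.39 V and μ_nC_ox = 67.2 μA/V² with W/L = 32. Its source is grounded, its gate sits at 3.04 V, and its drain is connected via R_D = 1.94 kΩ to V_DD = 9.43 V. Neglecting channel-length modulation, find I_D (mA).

V_GS = V_G = 3.04 V, so V_ov = 3.04 − 1.39 = 1.65 V.
k_n = μ_nC_ox · (W/L) = 2.15 mA/V².
Assume saturation: I_D = ½ k_n V_ov² = 0.5 × 2.15 × 1.65² = 2.93 mA, giving V_DS = V_DD − I_D R_D = 9.43 − 2.93 × 1.94 = 3.75 V.
V_DS = 3.75 V ≥ V_ov = 1.65 V, confirming saturation.

I_D = 2.93 mA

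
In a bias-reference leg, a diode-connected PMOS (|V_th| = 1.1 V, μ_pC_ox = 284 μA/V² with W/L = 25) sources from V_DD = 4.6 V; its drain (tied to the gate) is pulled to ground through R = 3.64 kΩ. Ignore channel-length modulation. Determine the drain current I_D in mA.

I_D = 0.829 mA

With gate tied to drain, V_SG = V_SD ≥ V_SG − |V_th|, so the device is in saturation.
k_p = μ_pC_ox · (W/L) = 7.1 mA/V².
KCL at the drain: ½ k_p (V_SG − |V_th|)² = (V_DD − V_SG)/R.
Let x = V_SG − 1.1. Then 12.9 x² + x − 3.5 = 0, giving x = 0.483 V (positive root), so V_SG = 1.58 V.
I_D = (V_DD − V_SG)/R = (4.6 − 1.58) / 3.64 = 0.829 mA.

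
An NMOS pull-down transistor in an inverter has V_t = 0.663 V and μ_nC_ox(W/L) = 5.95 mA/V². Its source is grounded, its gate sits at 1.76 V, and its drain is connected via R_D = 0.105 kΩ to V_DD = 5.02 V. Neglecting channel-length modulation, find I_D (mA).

I_D = 3.58 mA

V_GS = V_G = 1.76 V, so V_ov = 1.76 − 0.663 = 1.1 V.
Assume saturation: I_D = ½ k_n V_ov² = 0.5 × 5.95 × 1.1² = 3.58 mA, giving V_DS = V_DD − I_D R_D = 5.02 − 3.58 × 0.105 = 4.64 V.
V_DS = 4.64 V ≥ V_ov = 1.1 V, confirming saturation.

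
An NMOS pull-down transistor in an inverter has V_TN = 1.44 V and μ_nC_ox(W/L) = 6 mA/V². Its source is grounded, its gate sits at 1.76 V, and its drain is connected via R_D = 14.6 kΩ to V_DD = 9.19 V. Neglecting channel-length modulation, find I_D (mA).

V_GS = V_G = 1.76 V, so V_ov = 1.76 − 1.44 = 0.32 V.
Assume saturation: I_D = ½ k_n V_ov² = 0.5 × 6 × 0.32² = 0.307 mA, giving V_DS = V_DD − I_D R_D = 9.19 − 0.307 × 14.6 = 4.7 V.
V_DS = 4.7 V ≥ V_ov = 0.32 V, confirming saturation.

I_D = 0.307 mA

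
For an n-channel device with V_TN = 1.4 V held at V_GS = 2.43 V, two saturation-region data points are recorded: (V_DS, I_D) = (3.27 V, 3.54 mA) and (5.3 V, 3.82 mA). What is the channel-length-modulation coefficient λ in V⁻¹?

With V_GS fixed, I_D ∝ (1 + λ V_DS) in saturation, so I_D2/I_D1 = (1 + λ V_DS2)/(1 + λ V_DS1).
3.82/3.54 = 1.079 = (1 + 5.3 λ)/(1 + 3.27 λ).
Solving: λ (I_D1 V_DS2 − I_D2 V_DS1) = I_D2 − I_D1, so λ = (3.82 − 3.54) / (3.54 × 5.3 − 3.82 × 3.27) = 0.28 / 6.27 = 0.0447 V⁻¹.

λ = 0.0447 V⁻¹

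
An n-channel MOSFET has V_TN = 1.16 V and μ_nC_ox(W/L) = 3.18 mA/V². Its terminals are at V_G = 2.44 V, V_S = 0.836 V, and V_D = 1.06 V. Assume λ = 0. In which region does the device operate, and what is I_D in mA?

V_GS = V_G − V_S = 2.44 − 0.836 = 1.6 V; V_DS = V_D − V_S = 1.06 − 0.836 = 0.224 V.
V_ov = V_GS − V_TN = 1.6 − 1.16 = 0.444 V.
Since V_DS = 0.224 V < V_ov = 0.444 V, the device is in the triode region.
I_D = k_n [V_ov · V_DS − ½ V_DS²] = 3.18 × [0.444 × 0.224 − 0.5 × 0.224²] = 0.236 mA.

Triode; I_D = 0.236 mA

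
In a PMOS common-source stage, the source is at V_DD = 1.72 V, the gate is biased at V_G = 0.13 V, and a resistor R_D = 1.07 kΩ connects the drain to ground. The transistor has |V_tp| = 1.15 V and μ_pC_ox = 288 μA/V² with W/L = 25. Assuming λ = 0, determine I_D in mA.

V_SG = V_DD − V_G = 1.72 − 0.13 = 1.59 V, so V_ov = 1.59 − 1.15 = 0.44 V.
k_p = μ_pC_ox · (W/L) = 7.2 mA/V².
Assume saturation: I_D = ½ k_p V_ov² = 0.5 × 7.2 × 0.44² = 0.697 mA, giving V_SD = V_DD − I_D R_D = 1.72 − 0.697 × 1.07 = 0.974 V.
V_SD = 0.974 V ≥ V_ov = 0.44 V, confirming saturation.

I_D = 0.697 mA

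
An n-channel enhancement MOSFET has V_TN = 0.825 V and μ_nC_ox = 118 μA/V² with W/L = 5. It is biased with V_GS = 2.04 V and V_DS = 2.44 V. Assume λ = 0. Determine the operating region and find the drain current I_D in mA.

Saturation; I_D = 0.435 mA

k_n = μ_nC_ox · (W/L) = 0.59 mA/V².
V_ov = V_GS − V_TN = 2.04 − 0.825 = 1.22 V.
Since V_DS = 2.44 V ≥ V_ov = 1.22 V, the device is in saturation.
I_D = ½ k_n V_ov² = 0.5 × 0.59 × 1.22² = 0.435 mA.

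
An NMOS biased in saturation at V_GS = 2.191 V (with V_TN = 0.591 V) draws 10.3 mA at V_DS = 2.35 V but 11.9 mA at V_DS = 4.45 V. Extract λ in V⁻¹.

λ = 0.0895 V⁻¹

With V_GS fixed, I_D ∝ (1 + λ V_DS) in saturation, so I_D2/I_D1 = (1 + λ V_DS2)/(1 + λ V_DS1).
11.9/10.3 = 1.155 = (1 + 4.45 λ)/(1 + 2.35 λ).
Solving: λ (I_D1 V_DS2 − I_D2 V_DS1) = I_D2 − I_D1, so λ = (11.9 − 10.3) / (10.3 × 4.45 − 11.9 × 2.35) = 1.6 / 17.9 = 0.0895 V⁻¹.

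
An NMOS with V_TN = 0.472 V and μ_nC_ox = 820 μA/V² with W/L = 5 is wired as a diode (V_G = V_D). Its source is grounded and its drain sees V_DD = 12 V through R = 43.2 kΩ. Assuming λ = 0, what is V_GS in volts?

V_GS = 0.827 V

With gate tied to drain, V_GS = V_DS ≥ V_GS − V_TN, so the device is in saturation.
k_n = μ_nC_ox · (W/L) = 4.1 mA/V².
KCL at the drain: ½ k_n (V_GS − V_TN)² = (V_DD − V_GS)/R.
Let x = V_GS − 0.472. Then 88.6 x² + x − 11.53 = 0, giving x = 0.355 V (positive root), so V_GS = 0.827 V.
I_D = (V_DD − V_GS)/R = (12 − 0.827) / 43.2 = 0.259 mA.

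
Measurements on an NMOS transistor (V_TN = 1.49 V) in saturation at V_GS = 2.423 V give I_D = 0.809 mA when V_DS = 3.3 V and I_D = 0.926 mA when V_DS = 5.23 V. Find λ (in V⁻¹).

λ = 0.0996 V⁻¹

With V_GS fixed, I_D ∝ (1 + λ V_DS) in saturation, so I_D2/I_D1 = (1 + λ V_DS2)/(1 + λ V_DS1).
0.926/0.809 = 1.145 = (1 + 5.23 λ)/(1 + 3.3 λ).
Solving: λ (I_D1 V_DS2 − I_D2 V_DS1) = I_D2 − I_D1, so λ = (0.926 − 0.809) / (0.809 × 5.23 − 0.926 × 3.3) = 0.117 / 1.18 = 0.0996 V⁻¹.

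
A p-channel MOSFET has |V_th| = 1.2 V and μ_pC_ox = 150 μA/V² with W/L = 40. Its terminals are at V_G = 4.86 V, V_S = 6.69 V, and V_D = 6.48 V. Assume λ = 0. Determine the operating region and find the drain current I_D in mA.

Triode; I_D = 0.662 mA

V_SG = V_S − V_G = 6.69 − 4.86 = 1.83 V; V_SD = V_S − V_D = 6.69 − 6.48 = 0.21 V.
k_p = μ_pC_ox · (W/L) = 6 mA/V².
V_ov = V_SG − |V_th| = 1.83 − 1.2 = 0.63 V.
Since V_SD = 0.21 V < V_ov = 0.63 V, the device is in the triode region.
I_D = k_p [V_ov · V_SD − ½ V_SD²] = 6 × [0.63 × 0.21 − 0.5 × 0.21²] = 0.662 mA.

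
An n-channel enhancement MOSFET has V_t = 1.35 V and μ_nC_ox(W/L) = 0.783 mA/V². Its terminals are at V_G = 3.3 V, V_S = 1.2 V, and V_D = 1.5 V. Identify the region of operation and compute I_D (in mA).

Triode; I_D = 0.141 mA

V_GS = V_G − V_S = 3.3 − 1.2 = 2.1 V; V_DS = V_D − V_S = 1.5 − 1.2 = 0.3 V.
V_ov = V_GS − V_t = 2.1 − 1.35 = 0.75 V.
Since V_DS = 0.3 V < V_ov = 0.75 V, the device is in the triode region.
I_D = k_n [V_ov · V_DS − ½ V_DS²] = 0.783 × [0.75 × 0.3 − 0.5 × 0.3²] = 0.141 mA.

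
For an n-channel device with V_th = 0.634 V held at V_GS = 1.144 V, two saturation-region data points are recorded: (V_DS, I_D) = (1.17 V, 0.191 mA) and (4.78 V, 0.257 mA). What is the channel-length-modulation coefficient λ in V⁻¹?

With V_GS fixed, I_D ∝ (1 + λ V_DS) in saturation, so I_D2/I_D1 = (1 + λ V_DS2)/(1 + λ V_DS1).
0.257/0.191 = 1.346 = (1 + 4.78 λ)/(1 + 1.17 λ).
Solving: λ (I_D1 V_DS2 − I_D2 V_DS1) = I_D2 − I_D1, so λ = (0.257 − 0.191) / (0.191 × 4.78 − 0.257 × 1.17) = 0.066 / 0.612 = 0.108 V⁻¹.

λ = 0.108 V⁻¹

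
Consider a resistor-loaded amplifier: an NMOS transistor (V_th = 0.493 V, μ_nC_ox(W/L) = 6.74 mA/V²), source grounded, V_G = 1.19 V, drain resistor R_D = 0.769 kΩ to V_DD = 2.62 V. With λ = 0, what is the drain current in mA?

V_GS = V_G = 1.19 V, so V_ov = 1.19 − 0.493 = 0.697 V.
Assume saturation: I_D = ½ k_n V_ov² = 0.5 × 6.74 × 0.697² = 1.64 mA, giving V_DS = V_DD − I_D R_D = 2.62 − 1.64 × 0.769 = 1.36 V.
V_DS = 1.36 V ≥ V_ov = 0.697 V, confirming saturation.

I_D = 1.64 mA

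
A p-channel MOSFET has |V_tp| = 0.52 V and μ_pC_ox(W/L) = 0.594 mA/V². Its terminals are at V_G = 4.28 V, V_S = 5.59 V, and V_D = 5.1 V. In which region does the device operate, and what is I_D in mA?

Triode; I_D = 0.159 mA

V_SG = V_S − V_G = 5.59 − 4.28 = 1.31 V; V_SD = V_S − V_D = 5.59 − 5.1 = 0.49 V.
V_ov = V_SG − |V_tp| = 1.31 − 0.52 = 0.79 V.
Since V_SD = 0.49 V < V_ov = 0.79 V, the device is in the triode region.
I_D = k_p [V_ov · V_SD − ½ V_SD²] = 0.594 × [0.79 × 0.49 − 0.5 × 0.49²] = 0.159 mA.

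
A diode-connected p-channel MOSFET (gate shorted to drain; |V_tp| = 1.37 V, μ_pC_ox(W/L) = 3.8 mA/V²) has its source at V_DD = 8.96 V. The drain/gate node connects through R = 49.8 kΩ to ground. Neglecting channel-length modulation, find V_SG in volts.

V_SG = 1.65 V

With gate tied to drain, V_SG = V_SD ≥ V_SG − |V_tp|, so the device is in saturation.
KCL at the drain: ½ k_p (V_SG − |V_tp|)² = (V_DD − V_SG)/R.
Let x = V_SG − 1.37. Then 94.6 x² + x − 7.59 = 0, giving x = 0.278 V (positive root), so V_SG = 1.65 V.
I_D = (V_DD − V_SG)/R = (8.96 − 1.65) / 49.8 = 0.147 mA.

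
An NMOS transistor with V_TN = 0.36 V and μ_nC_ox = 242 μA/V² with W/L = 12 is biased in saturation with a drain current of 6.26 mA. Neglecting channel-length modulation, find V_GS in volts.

V_GS = 2.44 V

k_n = μ_nC_ox · (W/L) = 2.904 mA/V².
In saturation I_D = ½ k_n (V_GS − V_TN)², so V_GS − V_TN = √(2 I_D / k_n) = √(2 × 6.26 / 2.904) = 2.08 V.
V_GS = 0.36 + 2.08 = 2.44 V.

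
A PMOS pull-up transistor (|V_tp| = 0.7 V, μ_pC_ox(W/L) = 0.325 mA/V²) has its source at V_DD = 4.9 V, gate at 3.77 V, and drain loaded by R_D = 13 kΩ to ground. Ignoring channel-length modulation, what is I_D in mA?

V_SG = V_DD − V_G = 4.9 − 3.77 = 1.13 V, so V_ov = 1.13 − 0.7 = 0.43 V.
Assume saturation: I_D = ½ k_p V_ov² = 0.5 × 0.325 × 0.43² = 0.03 mA, giving V_SD = V_DD − I_D R_D = 4.9 − 0.03 × 13 = 4.51 V.
V_SD = 4.51 V ≥ V_ov = 0.43 V, confirming saturation.

I_D = 0.0300 mA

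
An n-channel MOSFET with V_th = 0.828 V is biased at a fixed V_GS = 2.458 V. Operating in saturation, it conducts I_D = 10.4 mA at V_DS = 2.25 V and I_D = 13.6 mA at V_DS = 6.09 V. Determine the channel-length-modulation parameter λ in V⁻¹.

With V_GS fixed, I_D ∝ (1 + λ V_DS) in saturation, so I_D2/I_D1 = (1 + λ V_DS2)/(1 + λ V_DS1).
13.6/10.4 = 1.308 = (1 + 6.09 λ)/(1 + 2.25 λ).
Solving: λ (I_D1 V_DS2 − I_D2 V_DS1) = I_D2 − I_D1, so λ = (13.6 − 10.4) / (10.4 × 6.09 − 13.6 × 2.25) = 3.2 / 32.7 = 0.0978 V⁻¹.

λ = 0.0978 V⁻¹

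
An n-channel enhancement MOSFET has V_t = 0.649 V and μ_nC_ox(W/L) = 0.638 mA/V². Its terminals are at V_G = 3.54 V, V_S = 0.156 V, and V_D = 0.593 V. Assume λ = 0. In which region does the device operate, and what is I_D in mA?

Triode; I_D = 0.702 mA

V_GS = V_G − V_S = 3.54 − 0.156 = 3.38 V; V_DS = V_D − V_S = 0.593 − 0.156 = 0.437 V.
V_ov = V_GS − V_t = 3.38 − 0.649 = 2.73 V.
Since V_DS = 0.437 V < V_ov = 2.73 V, the device is in the triode region.
I_D = k_n [V_ov · V_DS − ½ V_DS²] = 0.638 × [2.73 × 0.437 − 0.5 × 0.437²] = 0.702 mA.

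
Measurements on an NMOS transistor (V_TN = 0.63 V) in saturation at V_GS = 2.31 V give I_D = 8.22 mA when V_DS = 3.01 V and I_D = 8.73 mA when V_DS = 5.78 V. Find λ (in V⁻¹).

With V_GS fixed, I_D ∝ (1 + λ V_DS) in saturation, so I_D2/I_D1 = (1 + λ V_DS2)/(1 + λ V_DS1).
8.73/8.22 = 1.062 = (1 + 5.78 λ)/(1 + 3.01 λ).
Solving: λ (I_D1 V_DS2 − I_D2 V_DS1) = I_D2 − I_D1, so λ = (8.73 − 8.22) / (8.22 × 5.78 − 8.73 × 3.01) = 0.51 / 21.2 = 0.024 V⁻¹.

λ = 0.0240 V⁻¹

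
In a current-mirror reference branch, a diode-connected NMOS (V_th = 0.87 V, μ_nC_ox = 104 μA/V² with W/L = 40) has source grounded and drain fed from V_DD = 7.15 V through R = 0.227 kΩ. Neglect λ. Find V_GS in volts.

With gate tied to drain, V_GS = V_DS ≥ V_GS − V_th, so the device is in saturation.
k_n = μ_nC_ox · (W/L) = 4.16 mA/V².
KCL at the drain: ½ k_n (V_GS − V_th)² = (V_DD − V_GS)/R.
Let x = V_GS − 0.87. Then 0.472 x² + x − 6.28 = 0, giving x = 2.74 V (positive root), so V_GS = 3.61 V.
I_D = (V_DD − V_GS)/R = (7.15 − 3.61) / 0.227 = 15.6 mA.

V_GS = 3.61 V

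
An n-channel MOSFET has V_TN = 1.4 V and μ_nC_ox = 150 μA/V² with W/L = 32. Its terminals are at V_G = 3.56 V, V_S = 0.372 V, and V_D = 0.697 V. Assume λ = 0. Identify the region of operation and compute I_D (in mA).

V_GS = V_G − V_S = 3.56 − 0.372 = 3.19 V; V_DS = V_D − V_S = 0.697 − 0.372 = 0.325 V.
k_n = μ_nC_ox · (W/L) = 4.8 mA/V².
V_ov = V_GS − V_TN = 3.19 − 1.4 = 1.79 V.
Since V_DS = 0.325 V < V_ov = 1.79 V, the device is in the triode region.
I_D = k_n [V_ov · V_DS − ½ V_DS²] = 4.8 × [1.79 × 0.325 − 0.5 × 0.325²] = 2.54 mA.

Triode; I_D = 2.54 mA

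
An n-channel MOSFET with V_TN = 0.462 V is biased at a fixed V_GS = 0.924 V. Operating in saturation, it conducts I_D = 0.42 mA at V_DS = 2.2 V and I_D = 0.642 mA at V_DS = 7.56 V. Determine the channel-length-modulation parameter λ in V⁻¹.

λ = 0.126 V⁻¹

With V_GS fixed, I_D ∝ (1 + λ V_DS) in saturation, so I_D2/I_D1 = (1 + λ V_DS2)/(1 + λ V_DS1).
0.642/0.42 = 1.529 = (1 + 7.56 λ)/(1 + 2.2 λ).
Solving: λ (I_D1 V_DS2 − I_D2 V_DS1) = I_D2 − I_D1, so λ = (0.642 − 0.42) / (0.42 × 7.56 − 0.642 × 2.2) = 0.222 / 1.76 = 0.126 V⁻¹.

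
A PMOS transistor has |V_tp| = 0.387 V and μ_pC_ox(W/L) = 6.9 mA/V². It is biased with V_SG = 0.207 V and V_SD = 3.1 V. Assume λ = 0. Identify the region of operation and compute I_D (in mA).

Cutoff; I_D = 0 mA

V_SG = 0.207 V < |V_tp| = 0.387 V, so the transistor is in cutoff.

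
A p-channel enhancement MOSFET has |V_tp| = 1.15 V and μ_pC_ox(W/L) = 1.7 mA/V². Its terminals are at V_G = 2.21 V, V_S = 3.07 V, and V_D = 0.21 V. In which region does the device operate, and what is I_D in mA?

V_SG = V_S − V_G = 3.07 − 2.21 = 0.86 V; V_SD = V_S − V_D = 3.07 − 0.21 = 2.86 V.
V_SG = 0.86 V < |V_tp| = 1.15 V, so the transistor is in cutoff.

Cutoff; I_D = 0 mA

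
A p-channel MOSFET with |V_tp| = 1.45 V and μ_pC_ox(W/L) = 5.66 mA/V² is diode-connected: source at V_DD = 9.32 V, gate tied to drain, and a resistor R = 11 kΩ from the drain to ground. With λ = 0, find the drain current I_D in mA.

With gate tied to drain, V_SG = V_SD ≥ V_SG − |V_tp|, so the device is in saturation.
KCL at the drain: ½ k_p (V_SG − |V_tp|)² = (V_DD − V_SG)/R.
Let x = V_SG − 1.45. Then 31.1 x² + x − 7.87 = 0, giving x = 0.487 V (positive root), so V_SG = 1.94 V.
I_D = (V_DD − V_SG)/R = (9.32 − 1.94) / 11 = 0.671 mA.

I_D = 0.671 mA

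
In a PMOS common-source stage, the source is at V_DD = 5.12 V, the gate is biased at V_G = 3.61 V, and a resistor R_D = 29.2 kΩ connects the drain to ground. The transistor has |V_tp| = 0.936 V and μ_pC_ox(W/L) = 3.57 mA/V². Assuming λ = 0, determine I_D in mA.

I_D = 0.172 mA

V_SG = V_DD − V_G = 5.12 − 3.61 = 1.51 V, so V_ov = 1.51 − 0.936 = 0.574 V.
Assume saturation: I_D = ½ k_p V_ov² = 0.5 × 3.57 × 0.574² = 0.588 mA, giving V_SD = V_DD − I_D R_D = 5.12 − 0.588 × 29.2 = -12.1 V.
But -12.1 V < V_ov = 0.574 V, so the device is actually in triode.
In triode I_D = k_p[V_ov V_SD − ½ V_SD²] and I_D = (V_DD − V_SD)/R_D. Equating: 52.1 V_SD² − 60.84 V_SD + 5.12 = 0, giving V_SD = 0.0913 V (the root below V_ov).
I_D = (5.12 − 0.0913) / 29.2 = 0.172 mA.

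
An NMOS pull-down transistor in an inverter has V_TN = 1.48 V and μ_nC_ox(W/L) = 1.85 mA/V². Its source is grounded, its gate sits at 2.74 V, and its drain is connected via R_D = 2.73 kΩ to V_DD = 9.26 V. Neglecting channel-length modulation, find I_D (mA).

I_D = 1.47 mA

V_GS = V_G = 2.74 V, so V_ov = 2.74 − 1.48 = 1.26 V.
Assume saturation: I_D = ½ k_n V_ov² = 0.5 × 1.85 × 1.26² = 1.47 mA, giving V_DS = V_DD − I_D R_D = 9.26 − 1.47 × 2.73 = 5.25 V.
V_DS = 5.25 V ≥ V_ov = 1.26 V, confirming saturation.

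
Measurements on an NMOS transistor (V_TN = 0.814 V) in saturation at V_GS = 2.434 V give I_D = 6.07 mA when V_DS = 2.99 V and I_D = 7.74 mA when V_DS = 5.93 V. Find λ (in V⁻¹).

λ = 0.130 V⁻¹

With V_GS fixed, I_D ∝ (1 + λ V_DS) in saturation, so I_D2/I_D1 = (1 + λ V_DS2)/(1 + λ V_DS1).
7.74/6.07 = 1.275 = (1 + 5.93 λ)/(1 + 2.99 λ).
Solving: λ (I_D1 V_DS2 − I_D2 V_DS1) = I_D2 − I_D1, so λ = (7.74 − 6.07) / (6.07 × 5.93 − 7.74 × 2.99) = 1.67 / 12.9 = 0.13 V⁻¹.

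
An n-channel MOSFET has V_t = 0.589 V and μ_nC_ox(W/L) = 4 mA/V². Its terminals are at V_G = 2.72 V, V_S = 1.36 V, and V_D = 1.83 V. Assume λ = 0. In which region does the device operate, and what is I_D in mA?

V_GS = V_G − V_S = 2.72 − 1.36 = 1.36 V; V_DS = V_D − V_S = 1.83 − 1.36 = 0.47 V.
V_ov = V_GS − V_t = 1.36 − 0.589 = 0.771 V.
Since V_DS = 0.47 V < V_ov = 0.771 V, the device is in the triode region.
I_D = k_n [V_ov · V_DS − ½ V_DS²] = 4 × [0.771 × 0.47 − 0.5 × 0.47²] = 1.01 mA.

Triode; I_D = 1.01 mA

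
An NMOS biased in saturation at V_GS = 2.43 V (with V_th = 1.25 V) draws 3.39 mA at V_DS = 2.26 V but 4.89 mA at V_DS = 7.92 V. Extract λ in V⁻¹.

With V_GS fixed, I_D ∝ (1 + λ V_DS) in saturation, so I_D2/I_D1 = (1 + λ V_DS2)/(1 + λ V_DS1).
4.89/3.39 = 1.442 = (1 + 7.92 λ)/(1 + 2.26 λ).
Solving: λ (I_D1 V_DS2 − I_D2 V_DS1) = I_D2 − I_D1, so λ = (4.89 − 3.39) / (3.39 × 7.92 − 4.89 × 2.26) = 1.5 / 15.8 = 0.095 V⁻¹.

λ = 0.0950 V⁻¹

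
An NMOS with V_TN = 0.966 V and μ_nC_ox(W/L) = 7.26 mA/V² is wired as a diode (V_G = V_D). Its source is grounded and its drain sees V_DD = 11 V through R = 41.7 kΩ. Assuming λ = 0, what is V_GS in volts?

V_GS = 1.22 V

With gate tied to drain, V_GS = V_DS ≥ V_GS − V_TN, so the device is in saturation.
KCL at the drain: ½ k_n (V_GS − V_TN)² = (V_DD − V_GS)/R.
Let x = V_GS − 0.966. Then 151 x² + x − 10.03 = 0, giving x = 0.254 V (positive root), so V_GS = 1.22 V.
I_D = (V_DD − V_GS)/R = (11 − 1.22) / 41.7 = 0.235 mA.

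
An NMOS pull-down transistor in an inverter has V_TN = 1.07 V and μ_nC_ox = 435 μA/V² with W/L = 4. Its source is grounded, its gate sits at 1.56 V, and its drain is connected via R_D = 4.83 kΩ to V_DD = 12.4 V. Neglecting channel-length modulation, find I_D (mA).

V_GS = V_G = 1.56 V, so V_ov = 1.56 − 1.07 = 0.49 V.
k_n = μ_nC_ox · (W/L) = 1.74 mA/V².
Assume saturation: I_D = ½ k_n V_ov² = 0.5 × 1.74 × 0.49² = 0.209 mA, giving V_DS = V_DD − I_D R_D = 12.4 − 0.209 × 4.83 = 11.4 V.
V_DS = 11.4 V ≥ V_ov = 0.49 V, confirming saturation.

I_D = 0.209 mA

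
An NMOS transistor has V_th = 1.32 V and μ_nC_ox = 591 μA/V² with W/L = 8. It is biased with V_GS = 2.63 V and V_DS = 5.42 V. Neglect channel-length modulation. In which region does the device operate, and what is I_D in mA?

k_n = μ_nC_ox · (W/L) = 4.728 mA/V².
V_ov = V_GS − V_th = 2.63 − 1.32 = 1.31 V.
Since V_DS = 5.42 V ≥ V_ov = 1.31 V, the device is in saturation.
I_D = ½ k_n V_ov² = 0.5 × 4.728 × 1.31² = 4.06 mA.

Saturation; I_D = 4.06 mA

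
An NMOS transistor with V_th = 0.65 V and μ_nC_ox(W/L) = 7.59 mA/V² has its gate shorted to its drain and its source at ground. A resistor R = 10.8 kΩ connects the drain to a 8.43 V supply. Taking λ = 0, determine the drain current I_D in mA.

I_D = 0.681 mA

With gate tied to drain, V_GS = V_DS ≥ V_GS − V_th, so the device is in saturation.
KCL at the drain: ½ k_n (V_GS − V_th)² = (V_DD − V_GS)/R.
Let x = V_GS − 0.65. Then 41 x² + x − 7.78 = 0, giving x = 0.424 V (positive root), so V_GS = 1.07 V.
I_D = (V_DD − V_GS)/R = (8.43 − 1.07) / 10.8 = 0.681 mA.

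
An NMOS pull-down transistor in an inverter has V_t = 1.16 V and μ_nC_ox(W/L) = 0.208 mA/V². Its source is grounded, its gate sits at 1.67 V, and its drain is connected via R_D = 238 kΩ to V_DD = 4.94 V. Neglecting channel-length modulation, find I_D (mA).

I_D = 0.0197 mA

V_GS = V_G = 1.67 V, so V_ov = 1.67 − 1.16 = 0.51 V.
Assume saturation: I_D = ½ k_n V_ov² = 0.5 × 0.208 × 0.51² = 0.0271 mA, giving V_DS = V_DD − I_D R_D = 4.94 − 0.0271 × 238 = -1.5 V.
But -1.5 V < V_ov = 0.51 V, so the device is actually in triode.
In triode I_D = k_n[V_ov V_DS − ½ V_DS²] and I_D = (V_DD − V_DS)/R_D. Equating: 24.8 V_DS² − 26.25 V_DS + 4.94 = 0, giving V_DS = 0.245 V (the root below V_ov).
I_D = (4.94 − 0.245) / 238 = 0.0197 mA.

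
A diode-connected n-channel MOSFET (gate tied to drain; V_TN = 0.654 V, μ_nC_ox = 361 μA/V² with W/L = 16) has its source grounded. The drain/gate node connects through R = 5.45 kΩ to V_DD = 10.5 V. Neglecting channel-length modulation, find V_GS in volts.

V_GS = 1.41 V

With gate tied to drain, V_GS = V_DS ≥ V_GS − V_TN, so the device is in saturation.
k_n = μ_nC_ox · (W/L) = 5.776 mA/V².
KCL at the drain: ½ k_n (V_GS − V_TN)² = (V_DD − V_GS)/R.
Let x = V_GS − 0.654. Then 15.7 x² + x − 9.846 = 0, giving x = 0.76 V (positive root), so V_GS = 1.41 V.
I_D = (V_DD − V_GS)/R = (10.5 − 1.41) / 5.45 = 1.67 mA.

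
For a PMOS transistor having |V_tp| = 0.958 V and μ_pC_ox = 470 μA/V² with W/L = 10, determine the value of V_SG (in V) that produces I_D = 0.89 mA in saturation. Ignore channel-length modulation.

V_SG = 1.57 V

k_p = μ_pC_ox · (W/L) = 4.7 mA/V².
In saturation I_D = ½ k_p (V_SG − |V_tp|)², so V_SG − |V_tp| = √(2 I_D / k_p) = √(2 × 0.89 / 4.7) = 0.615 V.
V_SG = 0.958 + 0.615 = 1.57 V.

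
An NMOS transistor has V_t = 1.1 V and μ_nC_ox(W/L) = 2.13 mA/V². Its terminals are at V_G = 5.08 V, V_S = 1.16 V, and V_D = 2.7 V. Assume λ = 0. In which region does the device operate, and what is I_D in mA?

Triode; I_D = 6.72 mA

V_GS = V_G − V_S = 5.08 − 1.16 = 3.92 V; V_DS = V_D − V_S = 2.7 − 1.16 = 1.54 V.
V_ov = V_GS − V_t = 3.92 − 1.1 = 2.82 V.
Since V_DS = 1.54 V < V_ov = 2.82 V, the device is in the triode region.
I_D = k_n [V_ov · V_DS − ½ V_DS²] = 2.13 × [2.82 × 1.54 − 0.5 × 1.54²] = 6.72 mA.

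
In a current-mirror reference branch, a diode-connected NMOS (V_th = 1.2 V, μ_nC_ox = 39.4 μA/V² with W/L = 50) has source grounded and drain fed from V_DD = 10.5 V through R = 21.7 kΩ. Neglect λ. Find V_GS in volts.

V_GS = 1.84 V

With gate tied to drain, V_GS = V_DS ≥ V_GS − V_th, so the device is in saturation.
k_n = μ_nC_ox · (W/L) = 1.97 mA/V².
KCL at the drain: ½ k_n (V_GS − V_th)² = (V_DD − V_GS)/R.
Let x = V_GS − 1.2. Then 21.4 x² + x − 9.3 = 0, giving x = 0.637 V (positive root), so V_GS = 1.84 V.
I_D = (V_DD − V_GS)/R = (10.5 − 1.84) / 21.7 = 0.399 mA.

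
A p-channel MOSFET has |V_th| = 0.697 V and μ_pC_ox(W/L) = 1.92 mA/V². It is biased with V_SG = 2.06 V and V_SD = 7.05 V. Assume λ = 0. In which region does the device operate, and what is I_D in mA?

V_ov = V_SG − |V_th| = 2.06 − 0.697 = 1.36 V.
Since V_SD = 7.05 V ≥ V_ov = 1.36 V, the device is in saturation.
I_D = ½ k_p V_ov² = 0.5 × 1.92 × 1.36² = 1.78 mA.

Saturation; I_D = 1.78 mA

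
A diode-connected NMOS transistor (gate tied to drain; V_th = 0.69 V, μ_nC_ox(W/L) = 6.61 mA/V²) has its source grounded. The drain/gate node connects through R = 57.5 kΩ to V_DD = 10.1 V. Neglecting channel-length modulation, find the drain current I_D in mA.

I_D = 0.160 mA

With gate tied to drain, V_GS = V_DS ≥ V_GS − V_th, so the device is in saturation.
KCL at the drain: ½ k_n (V_GS − V_th)² = (V_DD − V_GS)/R.
Let x = V_GS − 0.69. Then 190 x² + x − 9.41 = 0, giving x = 0.22 V (positive root), so V_GS = 0.91 V.
I_D = (V_DD − V_GS)/R = (10.1 − 0.91) / 57.5 = 0.16 mA.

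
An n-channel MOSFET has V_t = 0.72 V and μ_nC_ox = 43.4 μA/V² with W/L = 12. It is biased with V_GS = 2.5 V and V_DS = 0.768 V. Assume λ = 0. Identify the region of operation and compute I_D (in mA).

k_n = μ_nC_ox · (W/L) = 0.5208 mA/V².
V_ov = V_GS − V_t = 2.5 − 0.72 = 1.78 V.
Since V_DS = 0.768 V < V_ov = 1.78 V, the device is in the triode region.
I_D = k_n [V_ov · V_DS − ½ V_DS²] = 0.5208 × [1.78 × 0.768 − 0.5 × 0.768²] = 0.558 mA.

Triode; I_D = 0.558 mA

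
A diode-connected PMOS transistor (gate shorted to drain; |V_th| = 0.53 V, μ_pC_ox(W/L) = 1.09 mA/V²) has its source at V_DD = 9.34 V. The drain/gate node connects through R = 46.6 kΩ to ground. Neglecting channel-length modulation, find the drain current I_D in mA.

With gate tied to drain, V_SG = V_SD ≥ V_SG − |V_th|, so the device is in saturation.
KCL at the drain: ½ k_p (V_SG − |V_th|)² = (V_DD − V_SG)/R.
Let x = V_SG − 0.53. Then 25.4 x² + x − 8.81 = 0, giving x = 0.57 V (positive root), so V_SG = 1.1 V.
I_D = (V_DD − V_SG)/R = (9.34 − 1.1) / 46.6 = 0.177 mA.

I_D = 0.177 mA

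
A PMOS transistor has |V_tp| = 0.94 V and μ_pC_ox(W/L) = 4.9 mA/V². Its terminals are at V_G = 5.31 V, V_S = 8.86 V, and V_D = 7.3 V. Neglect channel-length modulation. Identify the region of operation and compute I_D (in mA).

Triode; I_D = 14.0 mA

V_SG = V_S − V_G = 8.86 − 5.31 = 3.55 V; V_SD = V_S − V_D = 8.86 − 7.3 = 1.56 V.
V_ov = V_SG − |V_tp| = 3.55 − 0.94 = 2.61 V.
Since V_SD = 1.56 V < V_ov = 2.61 V, the device is in the triode region.
I_D = k_p [V_ov · V_SD − ½ V_SD²] = 4.9 × [2.61 × 1.56 − 0.5 × 1.56²] = 14 mA.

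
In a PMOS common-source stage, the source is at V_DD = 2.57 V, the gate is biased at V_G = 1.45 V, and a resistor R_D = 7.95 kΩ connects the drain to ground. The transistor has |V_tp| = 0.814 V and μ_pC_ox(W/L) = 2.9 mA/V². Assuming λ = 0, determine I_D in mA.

I_D = 0.136 mA

V_SG = V_DD − V_G = 2.57 − 1.45 = 1.12 V, so V_ov = 1.12 − 0.814 = 0.306 V.
Assume saturation: I_D = ½ k_p V_ov² = 0.5 × 2.9 × 0.306² = 0.136 mA, giving V_SD = V_DD − I_D R_D = 2.57 − 0.136 × 7.95 = 1.49 V.
V_SD = 1.49 V ≥ V_ov = 0.306 V, confirming saturation.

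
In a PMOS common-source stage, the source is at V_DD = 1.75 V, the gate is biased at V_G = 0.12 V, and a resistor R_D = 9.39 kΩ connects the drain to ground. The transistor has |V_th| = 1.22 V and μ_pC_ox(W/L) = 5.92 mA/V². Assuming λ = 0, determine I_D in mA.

V_SG = V_DD − V_G = 1.75 − 0.12 = 1.63 V, so V_ov = 1.63 − 1.22 = 0.41 V.
Assume saturation: I_D = ½ k_p V_ov² = 0.5 × 5.92 × 0.41² = 0.498 mA, giving V_SD = V_DD − I_D R_D = 1.75 − 0.498 × 9.39 = -2.92 V.
But -2.92 V < V_ov = 0.41 V, so the device is actually in triode.
In triode I_D = k_p[V_ov V_SD − ½ V_SD²] and I_D = (V_DD − V_SD)/R_D. Equating: 27.8 V_SD² − 23.79 V_SD + 1.75 = 0, giving V_SD = 0.0813 V (the root below V_ov).
I_D = (1.75 − 0.0813) / 9.39 = 0.178 mA.

I_D = 0.178 mA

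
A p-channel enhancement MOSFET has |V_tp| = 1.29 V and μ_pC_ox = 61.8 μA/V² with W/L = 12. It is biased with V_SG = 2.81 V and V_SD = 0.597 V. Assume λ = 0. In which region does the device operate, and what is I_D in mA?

Triode; I_D = 0.541 mA

k_p = μ_pC_ox · (W/L) = 0.7416 mA/V².
V_ov = V_SG − |V_tp| = 2.81 − 1.29 = 1.52 V.
Since V_SD = 0.597 V < V_ov = 1.52 V, the device is in the triode region.
I_D = k_p [V_ov · V_SD − ½ V_SD²] = 0.7416 × [1.52 × 0.597 − 0.5 × 0.597²] = 0.541 mA.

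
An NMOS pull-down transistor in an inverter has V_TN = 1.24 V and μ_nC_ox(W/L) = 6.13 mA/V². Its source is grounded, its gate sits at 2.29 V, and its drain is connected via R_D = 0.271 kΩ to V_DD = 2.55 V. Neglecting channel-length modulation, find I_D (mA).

I_D = 3.38 mA

V_GS = V_G = 2.29 V, so V_ov = 2.29 − 1.24 = 1.05 V.
Assume saturation: I_D = ½ k_n V_ov² = 0.5 × 6.13 × 1.05² = 3.38 mA, giving V_DS = V_DD − I_D R_D = 2.55 − 3.38 × 0.271 = 1.63 V.
V_DS = 1.63 V ≥ V_ov = 1.05 V, confirming saturation.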